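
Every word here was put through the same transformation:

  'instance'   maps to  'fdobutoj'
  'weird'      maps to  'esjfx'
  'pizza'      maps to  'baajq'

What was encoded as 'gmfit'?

The word is reversed, then every letter is shifted forward by 1.
Undoing it on gmfit: shift back: g−1=f, m−1=l, f−1=e, i−1=h, t−1=s → flehs; then reverse → shelf.

shelf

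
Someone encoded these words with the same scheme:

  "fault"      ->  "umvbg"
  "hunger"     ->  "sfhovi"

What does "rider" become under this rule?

The output letters match the input read backwards, each shifted +1: fault reversed is tluaf. Two steps: reverse the string, then apply a Caesar shift of +1.
Applying it to rider: reverse → redir; then shift: r+1=s, e+1=f, d+1=e, i+1=j, r+1=s.

sfejs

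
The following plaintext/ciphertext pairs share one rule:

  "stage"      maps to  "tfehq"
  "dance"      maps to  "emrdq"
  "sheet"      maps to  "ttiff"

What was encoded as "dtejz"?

The shifts repeat in a cycle of length 3: positions 0,1,… shift by +1, +12, +4, then the pattern repeats.
Undoing it on dtejz: d−1=c, t−12=h, e−4=a, j−1=i, z−12=n.

chain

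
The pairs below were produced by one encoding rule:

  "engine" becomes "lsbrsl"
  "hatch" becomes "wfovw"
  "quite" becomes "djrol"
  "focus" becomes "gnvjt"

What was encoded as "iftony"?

e(4)→l(11) and n(13)→s(18) fit y≡21x+5 (mod 26); the inverse of 21 mod 26 is 5. Each letter's alphabet position (a=0..z=25) is mapped through 21·x+5 mod 26 — an affine cipher.
Undoing it on iftony: i(8)→5·(8−5)≡15=p; f(5)→5·(5−5)≡0=a; t(19)→5·(19−5)≡18=s; o(14)→5·(14−5)≡19=t; n(13)→5·(13−5)≡14=o; y(24)→5·(24−5)≡17=r (all mod 26).

pastor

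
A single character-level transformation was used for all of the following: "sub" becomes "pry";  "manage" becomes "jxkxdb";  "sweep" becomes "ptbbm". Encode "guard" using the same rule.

drxoa

Compare letters: s→p is +23, u→r is +23, b→y is +23 — a constant shift. This is a Caesar cipher with shift 23.
For guard: g+23=d, u+23=r, a+23=x, r+23=o, d+23=a.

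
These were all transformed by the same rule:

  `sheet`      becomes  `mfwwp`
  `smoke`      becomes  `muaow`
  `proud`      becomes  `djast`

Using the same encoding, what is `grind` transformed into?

cjixt

s(18)→m(12) and h(7)→f(5) fit y≡3x+10 (mod 26); the inverse of 3 mod 26 is 9. Treating letters as 0–25, the rule is x ↦ 3x + 10 (mod 26).
Applying it to grind: g(6)→3·6+10≡2=c; r(17)→3·17+10≡9=j; i(8)→3·8+10≡8=i; n(13)→3·13+10≡23=x; d(3)→3·3+10≡19=t (all mod 26).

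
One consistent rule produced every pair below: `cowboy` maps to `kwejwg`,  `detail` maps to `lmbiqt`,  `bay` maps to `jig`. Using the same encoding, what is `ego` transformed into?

mow

Compare letters: c→k is +8, o→w is +8, w→e is +8 — a constant shift. Each letter is shifted forward by 8 in the alphabet (a Caesar shift of +8).
Applying it to ego: e+8=m, g+8=o, o+8=w.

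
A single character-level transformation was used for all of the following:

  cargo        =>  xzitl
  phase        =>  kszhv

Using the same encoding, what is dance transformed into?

Letters are reflected about the middle of the alphabet (position → 25−position): Atbash.
On dance: d↔w, a↔z, n↔m, c↔x, e↔v.

wzmxv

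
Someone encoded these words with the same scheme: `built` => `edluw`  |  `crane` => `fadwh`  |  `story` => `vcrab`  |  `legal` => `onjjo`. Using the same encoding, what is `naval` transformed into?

qjyjo

It's a Vigenère-style cipher with numeric key [3,9]: position i shifts by key[i mod 2].
On naval: n+3=q, a+9=j, v+3=y, a+9=j, l+3=o.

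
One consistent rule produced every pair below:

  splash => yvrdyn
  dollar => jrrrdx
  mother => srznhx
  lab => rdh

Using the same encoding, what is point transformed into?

The shift depends on letter class: consonant s→y is +6, but vowel a→d is +3. Vowels shift forward by 3 and consonants shift forward by 6.
For point: p(cons)+6=v, o(vowel)+3=r, i(vowel)+3=l, n(cons)+6=t, t(cons)+6=z.

vrltz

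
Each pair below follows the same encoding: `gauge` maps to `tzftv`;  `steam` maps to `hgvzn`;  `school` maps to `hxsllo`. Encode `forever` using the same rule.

ulivevi

Each pair mirrors across the alphabet (g↔t, a↔z, u↔f): positions sum to 25. Letters are reflected about the middle of the alphabet (position → 25−position): Atbash.
Applying it to forever: f↔u, o↔l, r↔i, e↔v, v↔e, e↔v, r↔i.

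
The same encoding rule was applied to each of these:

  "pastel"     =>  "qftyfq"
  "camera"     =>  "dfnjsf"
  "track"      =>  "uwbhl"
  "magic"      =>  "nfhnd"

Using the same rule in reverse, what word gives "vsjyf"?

Shifts by position in pastel: pos 0: p→q (+1), pos 1: a→f (+5), pos 2: s→t (+1), pos 3: t→y (+5) — repeating every 2. It's a Vigenère-style cipher with numeric key [1,5]: position i shifts by key[i mod 2].
Undoing it on vsjyf: v−1=u, s−5=n, j−1=i, y−5=t, f−1=e.

unite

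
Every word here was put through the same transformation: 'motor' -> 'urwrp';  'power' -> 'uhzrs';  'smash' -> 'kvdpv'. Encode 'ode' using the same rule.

Two steps: reverse the string, then apply a Caesar shift of +3.
On ode: reverse → edo; then shift: e+3=h, d+3=g, o+3=r.

hgr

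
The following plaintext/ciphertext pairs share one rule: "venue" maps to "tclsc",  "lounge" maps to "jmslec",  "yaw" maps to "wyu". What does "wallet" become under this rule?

uyjjcr

It's a constant shift of +24 (ROT24).
Applying it to wallet: w+24=u, a+24=y, l+24=j, l+24=j, e+24=c, t+24=r.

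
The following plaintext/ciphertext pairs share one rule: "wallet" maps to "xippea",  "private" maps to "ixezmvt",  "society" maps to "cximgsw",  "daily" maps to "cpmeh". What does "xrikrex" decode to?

tangent

The word is reversed, then every letter is shifted forward by 4.
Undoing it on xrikrex: shift back: x−4=t, r−4=n, i−4=e, k−4=g, r−4=n, e−4=a, x−4=t → tnegnat; then reverse → tangent.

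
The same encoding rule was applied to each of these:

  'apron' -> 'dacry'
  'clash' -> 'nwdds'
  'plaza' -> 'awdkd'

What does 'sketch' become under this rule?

The shift depends on letter class: consonant p→a is +11, but vowel a→d is +3. Two shifts are in play — +3 for a/e/i/o/u, +11 for every other letter.
For sketch: s(cons)+11=d, k(cons)+11=v, e(vowel)+3=h, t(cons)+11=e, c(cons)+11=n, h(cons)+11=s.

dvhens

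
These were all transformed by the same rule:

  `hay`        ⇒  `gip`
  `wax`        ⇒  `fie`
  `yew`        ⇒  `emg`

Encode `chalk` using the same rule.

The output letters match the input read backwards, each shifted +8: hay reversed is yah. Read the word backwards and shift each letter +8.
On chalk: reverse → klahc; then shift: k+8=s, l+8=t, a+8=i, h+8=p, c+8=k.

stipk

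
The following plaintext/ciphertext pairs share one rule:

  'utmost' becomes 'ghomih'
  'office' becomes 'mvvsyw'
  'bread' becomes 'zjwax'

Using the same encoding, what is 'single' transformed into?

u(20)→g(6) and t(19)→h(7) fit y≡25x+0 (mod 26); the inverse of 25 mod 26 is 25. This is an affine cipher: with a=0,…,z=25, each position x becomes (25x+0) mod 26.
On single: s(18)→25·18+0≡8=i; i(8)→25·8+0≡18=s; n(13)→25·13+0≡13=n; g(6)→25·6+0≡20=u; l(11)→25·11+0≡15=p; e(4)→25·4+0≡22=w (all mod 26).

isnupw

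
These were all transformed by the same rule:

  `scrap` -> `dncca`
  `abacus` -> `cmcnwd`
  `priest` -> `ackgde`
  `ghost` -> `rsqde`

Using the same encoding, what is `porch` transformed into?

Vowels shift forward by 2 and consonants shift forward by 11.
For porch: p(cons)+11=a, o(vowel)+2=q, r(cons)+11=c, c(cons)+11=n, h(cons)+11=s.

aqcns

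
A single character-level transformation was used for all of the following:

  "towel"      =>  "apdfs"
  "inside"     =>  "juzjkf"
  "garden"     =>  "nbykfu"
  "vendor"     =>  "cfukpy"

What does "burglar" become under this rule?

ivynsby

The shift depends on letter class: consonant t→a is +7, but vowel o→p is +1. Two shifts are in play — +1 for a/e/i/o/u, +7 for every other letter.
For burglar: b(cons)+7=i, u(vowel)+1=v, r(cons)+7=y, g(cons)+7=n, l(cons)+7=s, a(vowel)+1=b, r(cons)+7=y.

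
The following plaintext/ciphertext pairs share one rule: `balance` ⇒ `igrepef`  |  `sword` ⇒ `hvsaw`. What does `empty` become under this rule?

cxtqi

The output letters match the input read backwards, each shifted +4: balance reversed is ecnalab. The word is reversed, then every letter is shifted forward by 4.
For empty: reverse → ytpme; then shift: y+4=c, t+4=x, p+4=t, m+4=q, e+4=i.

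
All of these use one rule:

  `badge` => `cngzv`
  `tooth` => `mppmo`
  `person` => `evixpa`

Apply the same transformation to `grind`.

b(1)→c(2) and a(0)→n(13) fit y≡15x+13 (mod 26); the inverse of 15 mod 26 is 7. This is an affine cipher: with a=0,…,z=25, each position x becomes (15x+13) mod 26.
Applying it to grind: g(6)→15·6+13≡25=z; r(17)→15·17+13≡8=i; i(8)→15·8+13≡3=d; n(13)→15·13+13≡0=a; d(3)→15·3+13≡6=g (all mod 26).

zidag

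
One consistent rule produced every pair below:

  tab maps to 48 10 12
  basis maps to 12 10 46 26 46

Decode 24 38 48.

hot

t(#20)→48 and a(#1)→10: differences scale by 2, so n = 2·pos + 8. With a=1..z=26, the number is 2·pos + 8.
Reversing it on 24 38 48: 24→(24−8)÷2=8=h, 38→(38−8)÷2=15=o, 48→(48−8)÷2=20=t.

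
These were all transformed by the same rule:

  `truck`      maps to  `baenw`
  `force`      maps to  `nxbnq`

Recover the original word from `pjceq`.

haste

Each letter shifts forward by (position + 8), i.e. 8, 9, 10, … — the shift grows by one for each successive letter.
Undoing it on pjceq: p−8=h, j−9=a, c−10=s, e−11=t, q−12=e.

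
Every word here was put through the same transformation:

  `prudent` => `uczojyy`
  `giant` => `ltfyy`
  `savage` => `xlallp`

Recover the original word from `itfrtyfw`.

Shifts by position in prudent: pos 0: p→u (+5), pos 1: r→c (+11), pos 2: u→z (+5), pos 3: d→o (+11) — repeating every 2. A repeating key of period 2 is used — shifts +5, +11 over and over.
Reversing it on itfrtyfw: i−5=d, t−11=i, f−5=a, r−11=g, t−5=o, y−11=n, f−5=a, w−11=l.

diagonal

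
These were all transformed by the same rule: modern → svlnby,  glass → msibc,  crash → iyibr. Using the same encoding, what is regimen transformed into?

xlorwpz

Each letter shifts forward by (position + 6), i.e. 6, 7, 8, … — the shift grows by one for each successive letter.
On regimen: r+6=x, e+7=l, g+8=o, i+9=r, m+10=w, e+11=p, n+12=z.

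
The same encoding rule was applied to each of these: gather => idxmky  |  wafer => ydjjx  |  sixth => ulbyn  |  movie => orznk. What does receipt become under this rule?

thgjowb

In gather: g→i is +2, a→d is +3, t→x is +4, h→m is +5 — the shift increases by 1 each position. The shift increases by 1 at each position, starting from +2: 2, 3, 4, ….
On receipt: r+2=t, e+3=h, c+4=g, e+5=j, i+6=o, p+7=w, t+8=b.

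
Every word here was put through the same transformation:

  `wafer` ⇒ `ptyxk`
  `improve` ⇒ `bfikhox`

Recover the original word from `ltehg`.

Compare letters: w→p is +19, a→t is +19, f→y is +19 — a constant shift. This is a Caesar cipher with shift 19.
Reversing it on ltehg: l−19=s, t−19=a, e−19=l, h−19=o, g−19=n.

salon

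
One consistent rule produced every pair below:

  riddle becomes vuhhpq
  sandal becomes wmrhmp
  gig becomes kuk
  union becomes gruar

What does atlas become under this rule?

mxpmw

Two shifts are in play — +12 for a/e/i/o/u, +4 for every other letter.
On atlas: a(vowel)+12=m, t(cons)+4=x, l(cons)+4=p, a(vowel)+12=m, s(cons)+4=w.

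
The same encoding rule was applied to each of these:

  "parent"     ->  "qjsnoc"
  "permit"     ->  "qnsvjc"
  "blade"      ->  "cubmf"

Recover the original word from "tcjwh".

Shifts by position in parent: pos 0: p→q (+1), pos 1: a→j (+9), pos 2: r→s (+1), pos 3: e→n (+9) — repeating every 2. It's a Vigenère-style cipher with numeric key [1,9]: position i shifts by key[i mod 2].
Undoing it on tcjwh: t−1=s, c−9=t, j−1=i, w−9=n, h−1=g.

sting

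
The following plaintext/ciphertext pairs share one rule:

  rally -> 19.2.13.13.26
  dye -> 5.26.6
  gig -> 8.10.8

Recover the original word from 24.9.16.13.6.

r is letter #18 and maps to 19: an offset of 1. Letters become their 1-based position plus 1 (so a→2, b→3, …).
Undoing it on 24.9.16.13.6: 24→(24−1)÷1=23=w, 9→(9−1)÷1=8=h, 16→(16−1)÷1=15=o, 13→(13−1)÷1=12=l, 6→(6−1)÷1=5=e.

whole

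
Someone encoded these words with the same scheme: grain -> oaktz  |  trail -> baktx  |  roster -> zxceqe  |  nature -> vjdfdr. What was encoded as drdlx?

In grain: g→o is +8, r→a is +9, a→k is +10, i→t is +11 — the shift increases by 1 each position. Letter i (0-indexed) is shifted by i+8, so successive shifts are 8, 9, 10, ….
Reversing it on drdlx: d−8=v, r−9=i, d−10=t, l−11=a, x−12=l.

vital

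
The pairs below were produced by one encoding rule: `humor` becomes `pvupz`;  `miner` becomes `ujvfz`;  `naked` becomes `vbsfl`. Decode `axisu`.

swarm

Shifts by position in humor: pos 0: h→p (+8), pos 1: u→v (+1), pos 2: m→u (+8), pos 3: o→p (+1) — repeating every 2. The shifts repeat in a cycle of length 2: positions 0,1,… shift by +8, +1, then the pattern repeats.
Undoing it on axisu: a−8=s, x−1=w, i−8=a, s−1=r, u−8=m.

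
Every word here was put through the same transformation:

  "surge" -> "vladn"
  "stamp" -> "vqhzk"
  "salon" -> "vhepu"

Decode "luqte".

This is an affine cipher: with a=0,…,z=25, each position x becomes (21x+7) mod 26.
Undoing it on luqte: l(11)→5·(11−7)≡20=u; u(20)→5·(20−7)≡13=n; q(16)→5·(16−7)≡19=t; t(19)→5·(19−7)≡8=i; e(4)→5·(4−7)≡11=l (all mod 26).

until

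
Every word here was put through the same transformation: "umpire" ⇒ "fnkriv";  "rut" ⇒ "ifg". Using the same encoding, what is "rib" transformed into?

iry

Each pair mirrors across the alphabet (u↔f, m↔n, p↔k): positions sum to 25. Each letter is replaced by its mirror in the alphabet: a↔z, b↔y, c↔x, and so on (the Atbash cipher).
On rib: r↔i, i↔r, b↔y.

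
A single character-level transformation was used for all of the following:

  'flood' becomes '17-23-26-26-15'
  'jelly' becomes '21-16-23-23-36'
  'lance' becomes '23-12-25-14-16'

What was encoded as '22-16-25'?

f is letter #6 and maps to 17: an offset of 11. Letters become their 1-based position plus 11 (so a→12, b→13, …).
Reversing it on 22-16-25: 22→(22−11)÷1=11=k, 16→(16−11)÷1=5=e, 25→(25−11)÷1=14=n.

ken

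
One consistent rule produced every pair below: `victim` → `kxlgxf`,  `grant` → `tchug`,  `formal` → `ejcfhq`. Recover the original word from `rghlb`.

stack

v(21)→k(10) and i(8)→x(23) fit y≡15x+7 (mod 26); the inverse of 15 mod 26 is 7. This is an affine cipher: with a=0,…,z=25, each position x becomes (15x+7) mod 26.
Undoing it on rghlb: r(17)→7·(17−7)≡18=s; g(6)→7·(6−7)≡19=t; h(7)→7·(7−7)≡0=a; l(11)→7·(11−7)≡2=c; b(1)→7·(1−7)≡10=k (all mod 26).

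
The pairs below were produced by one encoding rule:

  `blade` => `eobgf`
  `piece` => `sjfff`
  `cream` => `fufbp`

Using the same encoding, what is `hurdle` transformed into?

kvugof

The shift depends on letter class: consonant b→e is +3, but vowel a→b is +1. Two shifts are in play — +1 for a/e/i/o/u, +3 for every other letter.
For hurdle: h(cons)+3=k, u(vowel)+1=v, r(cons)+3=u, d(cons)+3=g, l(cons)+3=o, e(vowel)+1=f.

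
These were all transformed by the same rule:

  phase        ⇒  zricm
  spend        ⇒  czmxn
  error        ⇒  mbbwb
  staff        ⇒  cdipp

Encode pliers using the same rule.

zvqmbc

The shift depends on letter class: consonant p→z is +10, but vowel a→i is +8. Two shifts are in play — +8 for a/e/i/o/u, +10 for every other letter.
For pliers: p(cons)+10=z, l(cons)+10=v, i(vowel)+8=q, e(vowel)+8=m, r(cons)+10=b, s(cons)+10=c.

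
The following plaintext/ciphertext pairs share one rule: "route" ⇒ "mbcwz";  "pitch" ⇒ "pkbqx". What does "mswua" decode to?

smoke

The output letters match the input read backwards, each shifted +8: route reversed is etuor. Read the word backwards and shift each letter +8.
Undoing it on mswua: shift back: m−8=e, s−8=k, w−8=o, u−8=m, a−8=s → ekoms; then reverse → smoke.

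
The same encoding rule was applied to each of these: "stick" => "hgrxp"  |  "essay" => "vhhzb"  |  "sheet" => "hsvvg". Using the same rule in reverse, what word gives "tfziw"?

Each letter is replaced by its mirror in the alphabet: a↔z, b↔y, c↔x, and so on (the Atbash cipher).
Undoing it on tfziw: t↔g, f↔u, z↔a, i↔r, w↔d.

guard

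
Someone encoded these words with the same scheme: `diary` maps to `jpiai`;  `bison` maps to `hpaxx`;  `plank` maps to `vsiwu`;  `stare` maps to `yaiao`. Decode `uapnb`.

other

In diary: d→j is +6, i→p is +7, a→i is +8, r→a is +9 — the shift increases by 1 each position. Letter i (0-indexed) is shifted by i+6, so successive shifts are 6, 7, 8, ….
Undoing it on uapnb: u−6=o, a−7=t, p−8=h, n−9=e, b−10=r.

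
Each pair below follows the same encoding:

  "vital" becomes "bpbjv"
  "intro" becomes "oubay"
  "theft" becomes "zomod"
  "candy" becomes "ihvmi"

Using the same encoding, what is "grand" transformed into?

myiwn

In vital: v→b is +6, i→p is +7, t→b is +8, a→j is +9 — the shift increases by 1 each position. Each letter shifts forward by (position + 6), i.e. 6, 7, 8, … — the shift grows by one for each successive letter.
Applying it to grand: g+6=m, r+7=y, a+8=i, n+9=w, d+10=n.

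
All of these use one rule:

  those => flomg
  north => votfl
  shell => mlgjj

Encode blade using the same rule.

bjing

Each letter's alphabet position (a=0..z=25) is mapped through 19·x+8 mod 26 — an affine cipher.
Applying it to blade: b(1)→19·1+8≡1=b; l(11)→19·11+8≡9=j; a(0)→19·0+8≡8=i; d(3)→19·3+8≡13=n; e(4)→19·4+8≡6=g (all mod 26).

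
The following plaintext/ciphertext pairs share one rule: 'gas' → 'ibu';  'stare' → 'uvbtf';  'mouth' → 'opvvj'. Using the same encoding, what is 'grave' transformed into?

itbxf

The shift depends on letter class: consonant g→i is +2, but vowel a→b is +1. The rule splits by letter class: vowels +1, consonants +2.
Applying it to grave: g(cons)+2=i, r(cons)+2=t, a(vowel)+1=b, v(cons)+2=x, e(vowel)+1=f.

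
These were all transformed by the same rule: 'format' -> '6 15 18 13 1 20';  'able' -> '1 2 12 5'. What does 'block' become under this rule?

f is letter #6 and maps to 6: an offset of 0. Letters become their 1-indexed alphabet positions: a=1 … z=26.
On block: b=2→2, l=12→12, o=15→15, c=3→3, k=11→11.

2 12 15 3 11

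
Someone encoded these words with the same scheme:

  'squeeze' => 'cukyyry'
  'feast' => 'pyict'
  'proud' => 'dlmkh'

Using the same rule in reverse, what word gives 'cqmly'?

score

s(18)→c(2) and q(16)→u(20) fit y≡17x+8 (mod 26); the inverse of 17 mod 26 is 23. This is an affine cipher: with a=0,…,z=25, each position x becomes (17x+8) mod 26.
Reversing it on cqmly: c(2)→23·(2−8)≡18=s; q(16)→23·(16−8)≡2=c; m(12)→23·(12−8)≡14=o; l(11)→23·(11−8)≡17=r; y(24)→23·(24−8)≡4=e (all mod 26).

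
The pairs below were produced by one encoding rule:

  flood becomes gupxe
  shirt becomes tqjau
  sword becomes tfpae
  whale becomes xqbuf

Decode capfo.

brown

Shifts by position in flood: pos 0: f→g (+1), pos 1: l→u (+9), pos 2: o→p (+1), pos 3: o→x (+9) — repeating every 2. A repeating key of period 2 is used — shifts +1, +9 over and over.
Reversing it on capfo: c−1=b, a−9=r, p−1=o, f−9=w, o−1=n.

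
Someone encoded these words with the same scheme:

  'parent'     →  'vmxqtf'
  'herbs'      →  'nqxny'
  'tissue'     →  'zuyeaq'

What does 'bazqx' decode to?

Shifts by position in parent: pos 0: p→v (+6), pos 1: a→m (+12), pos 2: r→x (+6), pos 3: e→q (+12) — repeating every 2. The shifts repeat in a cycle of length 2: positions 0,1,… shift by +6, +12, then the pattern repeats.
Reversing it on bazqx: b−6=v, a−12=o, z−6=t, q−12=e, x−6=r.

voter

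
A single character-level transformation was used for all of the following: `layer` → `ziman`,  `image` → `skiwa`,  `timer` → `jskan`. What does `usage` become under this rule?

uyiwa

l(11)→z(25) and a(0)→i(8) fit y≡11x+8 (mod 26); the inverse of 11 mod 26 is 19. This is an affine cipher: with a=0,…,z=25, each position x becomes (11x+8) mod 26.
On usage: u(20)→11·20+8≡20=u; s(18)→11·18+8≡24=y; a(0)→11·0+8≡8=i; g(6)→11·6+8≡22=w; e(4)→11·4+8≡0=a (all mod 26).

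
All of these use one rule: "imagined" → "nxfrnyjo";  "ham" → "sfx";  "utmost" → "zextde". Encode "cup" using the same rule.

nza

The shift depends on letter class: consonant m→x is +11, but vowel i→n is +5. The rule splits by letter class: vowels +5, consonants +11.
On cup: c(cons)+11=n, u(vowel)+5=z, p(cons)+11=a.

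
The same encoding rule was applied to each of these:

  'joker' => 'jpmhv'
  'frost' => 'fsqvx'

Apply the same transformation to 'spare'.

sqcui

The shift increases by 1 at each position, starting from +0: 0, 1, 2, ….
On spare: s+0=s, p+1=q, a+2=c, r+3=u, e+4=i.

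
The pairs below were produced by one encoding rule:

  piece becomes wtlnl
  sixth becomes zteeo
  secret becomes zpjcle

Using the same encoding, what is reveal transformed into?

Shifts by position in piece: pos 0: p→w (+7), pos 1: i→t (+11), pos 2: e→l (+7), pos 3: c→n (+11) — repeating every 2. The shifts repeat in a cycle of length 2: positions 0,1,… shift by +7, +11, then the pattern repeats.
On reveal: r+7=y, e+11=p, v+7=c, e+11=p, a+7=h, l+11=w.

ypcphw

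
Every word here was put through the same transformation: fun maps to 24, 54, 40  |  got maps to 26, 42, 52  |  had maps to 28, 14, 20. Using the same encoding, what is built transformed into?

f(#6)→24 and u(#21)→54: differences scale by 2, so n = 2·pos + 12. With a=1..z=26, the number is 2·pos + 12.
For built: b=2→16, u=21→54, i=9→30, l=12→36, t=20→52.

16, 54, 30, 36, 52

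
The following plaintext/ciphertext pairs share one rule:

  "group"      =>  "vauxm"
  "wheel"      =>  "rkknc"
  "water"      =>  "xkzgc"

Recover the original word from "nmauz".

The output letters match the input read backwards, each shifted +6: group reversed is puorg. Read the word backwards and shift each letter +6.
Decoding nmauz: shift back: n−6=h, m−6=g, a−6=u, u−6=o, z−6=t → hguot; then reverse → tough.

tough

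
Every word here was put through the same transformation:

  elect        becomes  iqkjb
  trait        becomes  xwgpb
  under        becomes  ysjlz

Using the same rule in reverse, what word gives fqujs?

block

In elect: e→i is +4, l→q is +5, e→k is +6, c→j is +7 — the shift increases by 1 each position. Each letter shifts forward by (position + 4), i.e. 4, 5, 6, … — the shift grows by one for each successive letter.
Decoding fqujs: f−4=b, q−5=l, u−6=o, j−7=c, s−8=k.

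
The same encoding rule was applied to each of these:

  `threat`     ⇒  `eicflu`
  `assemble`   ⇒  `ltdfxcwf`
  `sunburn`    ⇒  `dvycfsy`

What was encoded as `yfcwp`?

It's a Vigenère-style cipher with numeric key [11,1]: position i shifts by key[i mod 2].
Undoing it on yfcwp: y−11=n, f−1=e, c−11=r, w−1=v, p−11=e.

nerve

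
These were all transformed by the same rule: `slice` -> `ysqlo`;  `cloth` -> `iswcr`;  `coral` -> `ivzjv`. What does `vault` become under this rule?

Each letter shifts forward by (position + 6), i.e. 6, 7, 8, … — the shift grows by one for each successive letter.
For vault: v+6=b, a+7=h, u+8=c, l+9=u, t+10=d.

bhcud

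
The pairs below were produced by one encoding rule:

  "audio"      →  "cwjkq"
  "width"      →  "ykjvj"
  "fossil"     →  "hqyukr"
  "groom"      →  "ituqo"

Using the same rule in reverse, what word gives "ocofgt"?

It's a Vigenère-style cipher with numeric key [2,2,6]: position i shifts by key[i mod 3].
Decoding ocofgt: o−2=m, c−2=a, o−6=i, f−2=d, g−2=e, t−6=n.

maiden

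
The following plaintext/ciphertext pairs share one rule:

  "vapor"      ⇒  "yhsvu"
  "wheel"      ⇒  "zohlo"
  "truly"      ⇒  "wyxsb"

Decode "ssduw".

Shifts by position in vapor: pos 0: v→y (+3), pos 1: a→h (+7), pos 2: p→s (+3), pos 3: o→v (+7) — repeating every 2. The shifts repeat in a cycle of length 2: positions 0,1,… shift by +3, +7, then the pattern repeats.
Undoing it on ssduw: s−3=p, s−7=l, d−3=a, u−7=n, w−3=t.

plant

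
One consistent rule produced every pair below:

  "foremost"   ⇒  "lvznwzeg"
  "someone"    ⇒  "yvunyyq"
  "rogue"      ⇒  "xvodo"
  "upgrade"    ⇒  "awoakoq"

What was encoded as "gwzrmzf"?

In foremost: f→l is +6, o→v is +7, r→z is +8, e→n is +9 — the shift increases by 1 each position. Each letter shifts forward by (position + 6), i.e. 6, 7, 8, … — the shift grows by one for each successive letter.
Undoing it on gwzrmzf: g−6=a, w−7=p, z−8=r, r−9=i, m−10=c, z−11=o, f−12=t.

apricot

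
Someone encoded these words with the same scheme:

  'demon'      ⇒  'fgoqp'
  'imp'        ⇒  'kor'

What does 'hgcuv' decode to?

Compare letters: d→f is +2, e→g is +2, m→o is +2 — a constant shift. It's a constant shift of +2 (ROT2).
Reversing it on hgcuv: h−2=f, g−2=e, c−2=a, u−2=s, v−2=t.

feast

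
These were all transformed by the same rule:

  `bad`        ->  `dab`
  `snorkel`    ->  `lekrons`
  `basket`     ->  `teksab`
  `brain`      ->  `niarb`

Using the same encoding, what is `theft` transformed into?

tfeht

The output letters match the input read backwards: bad reversed is dab. It's just the letters in reverse order.
On theft: reverse → tfeht.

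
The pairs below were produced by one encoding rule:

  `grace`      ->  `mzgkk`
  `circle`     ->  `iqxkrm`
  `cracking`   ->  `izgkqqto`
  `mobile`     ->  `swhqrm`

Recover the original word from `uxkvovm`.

The shifts repeat in a cycle of length 2: positions 0,1,… shift by +6, +8, then the pattern repeats.
Undoing it on uxkvovm: u−6=o, x−8=p, k−6=e, v−8=n, o−6=i, v−8=n, m−6=g.

opening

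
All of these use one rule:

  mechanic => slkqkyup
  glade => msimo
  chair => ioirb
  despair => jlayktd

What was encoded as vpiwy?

In mechanic: m→s is +6, e→l is +7, c→k is +8, h→q is +9 — the shift increases by 1 each position. Each letter shifts forward by (position + 6), i.e. 6, 7, 8, … — the shift grows by one for each successive letter.
Decoding vpiwy: v−6=p, p−7=i, i−8=a, w−9=n, y−10=o.

piano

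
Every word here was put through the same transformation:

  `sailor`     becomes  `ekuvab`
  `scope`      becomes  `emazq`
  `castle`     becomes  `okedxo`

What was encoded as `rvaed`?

Shifts by position in sailor: pos 0: s→e (+12), pos 1: a→k (+10), pos 2: i→u (+12), pos 3: l→v (+10) — repeating every 2. It's a Vigenère-style cipher with numeric key [12,10]: position i shifts by key[i mod 2].
Decoding rvaed: r−12=f, v−10=l, a−12=o, e−10=u, d−12=r.

flour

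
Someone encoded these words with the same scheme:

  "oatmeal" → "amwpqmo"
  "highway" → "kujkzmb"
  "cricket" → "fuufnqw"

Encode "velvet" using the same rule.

The shift depends on letter class: consonant t→w is +3, but vowel o→a is +12. Two shifts are in play — +12 for a/e/i/o/u, +3 for every other letter.
For velvet: v(cons)+3=y, e(vowel)+12=q, l(cons)+3=o, v(cons)+3=y, e(vowel)+12=q, t(cons)+3=w.

yqoyqw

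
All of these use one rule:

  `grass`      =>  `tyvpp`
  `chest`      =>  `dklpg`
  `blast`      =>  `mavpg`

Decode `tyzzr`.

This is an affine cipher: with a=0,…,z=25, each position x becomes (17x+21) mod 26.
Undoing it on tyzzr: t(19)→23·(19−21)≡6=g; y(24)→23·(24−21)≡17=r; z(25)→23·(25−21)≡14=o; z(25)→23·(25−21)≡14=o; r(17)→23·(17−21)≡12=m (all mod 26).

groom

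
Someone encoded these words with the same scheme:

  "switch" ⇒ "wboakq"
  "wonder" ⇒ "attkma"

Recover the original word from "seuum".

In switch: s→w is +4, w→b is +5, i→o is +6, t→a is +7 — the shift increases by 1 each position. Each letter shifts forward by (position + 4), i.e. 4, 5, 6, … — the shift grows by one for each successive letter.
Decoding seuum: s−4=o, e−5=z, u−6=o, u−7=n, m−8=e.

ozone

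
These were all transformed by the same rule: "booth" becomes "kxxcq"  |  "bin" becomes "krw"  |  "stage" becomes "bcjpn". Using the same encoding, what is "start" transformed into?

bcjac

Every letter moves 9 places later in the alphabet, wrapping around z→a.
For start: s+9=b, t+9=c, a+9=j, r+9=a, t+9=c.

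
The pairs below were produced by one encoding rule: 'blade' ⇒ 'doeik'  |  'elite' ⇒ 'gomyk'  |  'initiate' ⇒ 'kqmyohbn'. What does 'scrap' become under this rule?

ufvfv

In blade: b→d is +2, l→o is +3, a→e is +4, d→i is +5 — the shift increases by 1 each position. Letter i (0-indexed) is shifted by i+2, so successive shifts are 2, 3, 4, ….
On scrap: s+2=u, c+3=f, r+4=v, a+5=f, p+6=v.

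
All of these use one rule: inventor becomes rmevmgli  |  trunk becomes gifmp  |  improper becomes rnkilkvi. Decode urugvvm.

fifteen

Each pair mirrors across the alphabet (i↔r, n↔m, v↔e): positions sum to 25. Each letter is replaced by its mirror in the alphabet: a↔z, b↔y, c↔x, and so on (the Atbash cipher).
Undoing it on urugvvm: u↔f, r↔i, u↔f, g↔t, v↔e, v↔e, m↔n.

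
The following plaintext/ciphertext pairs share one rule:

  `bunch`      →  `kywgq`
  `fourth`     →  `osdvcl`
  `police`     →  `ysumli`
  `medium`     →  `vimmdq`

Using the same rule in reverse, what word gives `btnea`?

spear

Shifts by position in bunch: pos 0: b→k (+9), pos 1: u→y (+4), pos 2: n→w (+9), pos 3: c→g (+4) — repeating every 2. A repeating key of period 2 is used — shifts +9, +4 over and over.
Undoing it on btnea: b−9=s, t−4=p, n−9=e, e−4=a, a−9=r.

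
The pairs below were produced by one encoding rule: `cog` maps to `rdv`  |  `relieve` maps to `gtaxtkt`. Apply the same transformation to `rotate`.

gdipit

Compare letters: c→r is +15, o→d is +15, g→v is +15 — a constant shift. It's a constant shift of +15 (ROT15).
On rotate: r+15=g, o+15=d, t+15=i, a+15=p, t+15=i, e+15=t.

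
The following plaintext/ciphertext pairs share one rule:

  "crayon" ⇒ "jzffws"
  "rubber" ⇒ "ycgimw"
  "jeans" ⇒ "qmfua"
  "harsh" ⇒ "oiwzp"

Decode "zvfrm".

Shifts by position in crayon: pos 0: c→j (+7), pos 1: r→z (+8), pos 2: a→f (+5), pos 3: y→f (+7), pos 4: o→w (+8), pos 5: n→s (+5) — repeating every 3. The shifts repeat in a cycle of length 3: positions 0,1,… shift by +7, +8, +5, then the pattern repeats.
Reversing it on zvfrm: z−7=s, v−8=n, f−5=a, r−7=k, m−8=e.

snake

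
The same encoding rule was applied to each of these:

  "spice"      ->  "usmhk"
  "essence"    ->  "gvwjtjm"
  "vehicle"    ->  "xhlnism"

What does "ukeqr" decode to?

In spice: s→u is +2, p→s is +3, i→m is +4, c→h is +5 — the shift increases by 1 each position. Letter i (0-indexed) is shifted by i+2, so successive shifts are 2, 3, 4, ….
Reversing it on ukeqr: u−2=s, k−3=h, e−4=a, q−5=l, r−6=l.

shall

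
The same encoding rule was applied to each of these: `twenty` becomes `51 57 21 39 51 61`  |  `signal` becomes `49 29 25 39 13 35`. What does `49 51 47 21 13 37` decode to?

t(#20)→51 and w(#23)→57: differences scale by 2, so n = 2·pos + 11. The formula is n = 2×(alphabet index, a=1) + 11.
Decoding 49 51 47 21 13 37: 49→(49−11)÷2=19=s, 51→(51−11)÷2=20=t, 47→(47−11)÷2=18=r, 21→(21−11)÷2=5=e, 13→(13−11)÷2=1=a, 37→(37−11)÷2=13=m.

stream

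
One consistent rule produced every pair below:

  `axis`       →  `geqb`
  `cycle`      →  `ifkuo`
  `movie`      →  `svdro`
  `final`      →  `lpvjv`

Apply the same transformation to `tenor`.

In axis: a→g is +6, x→e is +7, i→q is +8, s→b is +9 — the shift increases by 1 each position. Letter i (0-indexed) is shifted by i+6, so successive shifts are 6, 7, 8, ….
For tenor: t+6=z, e+7=l, n+8=v, o+9=x, r+10=b.

zlvxb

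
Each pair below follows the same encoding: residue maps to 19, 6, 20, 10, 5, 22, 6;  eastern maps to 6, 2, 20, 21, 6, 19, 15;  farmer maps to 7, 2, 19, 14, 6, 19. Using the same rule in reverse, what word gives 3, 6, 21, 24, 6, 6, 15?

r is letter #18 and maps to 19: an offset of 1. The number is (letter's place in the alphabet, a=1) + 1.
Reversing it on 3, 6, 21, 24, 6, 6, 15: 3→(3−1)÷1=2=b, 6→(6−1)÷1=5=e, 21→(21−1)÷1=20=t, 24→(24−1)÷1=23=w, 6→(6−1)÷1=5=e, 6→(6−1)÷1=5=e, 15→(15−1)÷1=14=n.

between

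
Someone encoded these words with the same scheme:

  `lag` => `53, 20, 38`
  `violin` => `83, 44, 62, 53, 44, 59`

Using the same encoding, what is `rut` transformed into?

71, 80, 77

l(#12)→53 and a(#1)→20: differences scale by 3, so n = 3·pos + 17. With a=1..z=26, the number is 3·pos + 17.
For rut: r=18→71, u=21→80, t=20→77.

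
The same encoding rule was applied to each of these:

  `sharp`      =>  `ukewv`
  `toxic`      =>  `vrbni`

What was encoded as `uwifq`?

steak

The shift increases by 1 at each position, starting from +2: 2, 3, 4, ….
Decoding uwifq: u−2=s, w−3=t, i−4=e, f−5=a, q−6=k.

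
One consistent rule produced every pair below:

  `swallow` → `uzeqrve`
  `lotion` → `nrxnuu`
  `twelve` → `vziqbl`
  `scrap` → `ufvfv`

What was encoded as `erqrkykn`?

In swallow: s→u is +2, w→z is +3, a→e is +4, l→q is +5 — the shift increases by 1 each position. The shift increases by 1 at each position, starting from +2: 2, 3, 4, ….
Reversing it on erqrkykn: e−2=c, r−3=o, q−4=m, r−5=m, k−6=e, y−7=r, k−8=c, n−9=e.

commerce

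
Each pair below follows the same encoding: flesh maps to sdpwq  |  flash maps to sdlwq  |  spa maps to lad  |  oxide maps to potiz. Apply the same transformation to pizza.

lkkta

The output letters match the input read backwards, each shifted +11: flesh reversed is hself. The word is reversed, then every letter is shifted forward by 11.
For pizza: reverse → azzip; then shift: a+11=l, z+11=k, z+11=k, i+11=t, p+11=a.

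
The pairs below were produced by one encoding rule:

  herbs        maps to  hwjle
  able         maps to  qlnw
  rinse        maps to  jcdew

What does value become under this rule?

Each letter's alphabet position (a=0..z=25) is mapped through 21·x+16 mod 26 — an affine cipher.
Applying it to value: v(21)→21·21+16≡15=p; a(0)→21·0+16≡16=q; l(11)→21·11+16≡13=n; u(20)→21·20+16≡20=u; e(4)→21·4+16≡22=w (all mod 26).

pqnuw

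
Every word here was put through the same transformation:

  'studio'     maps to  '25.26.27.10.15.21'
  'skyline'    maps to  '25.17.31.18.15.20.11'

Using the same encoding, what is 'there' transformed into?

26.14.11.24.11

s is letter #19 and maps to 25: an offset of 6. The number is (letter's place in the alphabet, a=1) + 6.
On there: t=20→26, h=8→14, e=5→11, r=18→24, e=5→11.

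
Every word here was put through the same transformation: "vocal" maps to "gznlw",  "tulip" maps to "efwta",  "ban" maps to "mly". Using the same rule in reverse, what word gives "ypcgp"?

nerve

Every letter moves 11 places later in the alphabet, wrapping around z→a.
Reversing it on ypcgp: y−11=n, p−11=e, c−11=r, g−11=v, p−11=e.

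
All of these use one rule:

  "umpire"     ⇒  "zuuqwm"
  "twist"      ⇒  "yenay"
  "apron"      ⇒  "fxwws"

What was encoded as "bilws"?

Shifts by position in umpire: pos 0: u→z (+5), pos 1: m→u (+8), pos 2: p→u (+5), pos 3: i→q (+8) — repeating every 2. The shifts repeat in a cycle of length 2: positions 0,1,… shift by +5, +8, then the pattern repeats.
Decoding bilws: b−5=w, i−8=a, l−5=g, w−8=o, s−5=n.

wagon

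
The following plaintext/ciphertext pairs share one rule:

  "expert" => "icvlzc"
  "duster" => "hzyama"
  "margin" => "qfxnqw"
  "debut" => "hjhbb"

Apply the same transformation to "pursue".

tzxzcn

In expert: e→i is +4, x→c is +5, p→v is +6, e→l is +7 — the shift increases by 1 each position. Letter i (0-indexed) is shifted by i+4, so successive shifts are 4, 5, 6, ….
Applying it to pursue: p+4=t, u+5=z, r+6=x, s+7=z, u+8=c, e+9=n.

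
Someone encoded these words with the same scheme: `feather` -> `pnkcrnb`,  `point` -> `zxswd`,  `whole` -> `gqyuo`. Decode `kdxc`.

aunt

A repeating key of period 2 is used — shifts +10, +9 over and over.
Undoing it on kdxc: k−10=a, d−9=u, x−10=n, c−9=t.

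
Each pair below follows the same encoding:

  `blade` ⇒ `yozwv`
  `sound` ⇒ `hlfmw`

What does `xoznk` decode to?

clamp

Each letter is replaced by its mirror in the alphabet: a↔z, b↔y, c↔x, and so on (the Atbash cipher).
Decoding xoznk: x↔c, o↔l, z↔a, n↔m, k↔p.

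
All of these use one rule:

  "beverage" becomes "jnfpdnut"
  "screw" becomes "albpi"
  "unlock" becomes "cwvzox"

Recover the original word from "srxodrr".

In beverage: b→j is +8, e→n is +9, v→f is +10, e→p is +11 — the shift increases by 1 each position. Letter i (0-indexed) is shifted by i+8, so successive shifts are 8, 9, 10, ….
Decoding srxodrr: s−8=k, r−9=i, x−10=n, o−11=d, d−12=r, r−13=e, r−14=d.

kindred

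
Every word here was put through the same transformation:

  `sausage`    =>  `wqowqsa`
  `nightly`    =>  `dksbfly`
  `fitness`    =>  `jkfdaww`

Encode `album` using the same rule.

s(18)→w(22) and a(0)→q(16) fit y≡9x+16 (mod 26); the inverse of 9 mod 26 is 3. Each letter's alphabet position (a=0..z=25) is mapped through 9·x+16 mod 26 — an affine cipher.
For album: a(0)→9·0+16≡16=q; l(11)→9·11+16≡11=l; b(1)→9·1+16≡25=z; u(20)→9·20+16≡14=o; m(12)→9·12+16≡20=u (all mod 26).

qlzou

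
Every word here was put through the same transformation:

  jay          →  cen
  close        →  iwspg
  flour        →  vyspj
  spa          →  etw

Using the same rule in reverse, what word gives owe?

The output letters match the input read backwards, each shifted +4: jay reversed is yaj. Two steps: reverse the string, then apply a Caesar shift of +4.
Decoding owe: shift back: o−4=k, w−4=s, e−4=a → ksa; then reverse → ask.

ask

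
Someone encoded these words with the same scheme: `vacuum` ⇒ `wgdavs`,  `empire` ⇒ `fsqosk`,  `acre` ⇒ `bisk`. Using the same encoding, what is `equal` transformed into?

fwvgm

The shifts repeat in a cycle of length 2: positions 0,1,… shift by +1, +6, then the pattern repeats.
Applying it to equal: e+1=f, q+6=w, u+1=v, a+6=g, l+1=m.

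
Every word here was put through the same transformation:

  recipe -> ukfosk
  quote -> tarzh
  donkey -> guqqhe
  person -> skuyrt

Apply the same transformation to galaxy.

jgogae

Shifts by position in recipe: pos 0: r→u (+3), pos 1: e→k (+6), pos 2: c→f (+3), pos 3: i→o (+6) — repeating every 2. The shifts repeat in a cycle of length 2: positions 0,1,… shift by +3, +6, then the pattern repeats.
Applying it to galaxy: g+3=j, a+6=g, l+3=o, a+6=g, x+3=a, y+6=e.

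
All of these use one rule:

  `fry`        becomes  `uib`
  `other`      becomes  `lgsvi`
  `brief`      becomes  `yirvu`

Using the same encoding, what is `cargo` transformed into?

xzitl

Each pair mirrors across the alphabet (f↔u, r↔i, y↔b): positions sum to 25. This is the alphabet-reversal cipher (Atbash): a becomes z, b becomes y, etc.
Applying it to cargo: c↔x, a↔z, r↔i, g↔t, o↔l.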